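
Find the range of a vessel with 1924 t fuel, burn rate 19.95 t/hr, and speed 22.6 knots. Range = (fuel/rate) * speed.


Formula: endurance = fuel / rate; range = endurance * speed
Step 1 — endurance = 1924 / 19.95 = 96.4411 hours
Step 2 — range = 96.4411 * 22.6 ≈ 2179.6 nautical miles (5 s.f.)

2179.6 NM


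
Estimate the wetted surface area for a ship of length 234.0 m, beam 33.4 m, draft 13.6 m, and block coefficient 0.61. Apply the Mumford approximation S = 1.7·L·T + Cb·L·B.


Formula: S = 1.7*L*T + V/T with V = Cb*L*B*T, i.e. S = L * (1.7*T + Cb*B)
Step 1 — 1.7*T = 1.7 * 13.6 = 23.12 m
Step 2 — Cb*B = 0.61 * 33.4 = 20.374 m
Step 3 — 1.7*T + Cb*B = 23.12 + 20.374 = 43.494 m
Step 4 — S = 234.0 * 43.494 ≈ 10178 m^2 (5 s.f.)

10178 m^2


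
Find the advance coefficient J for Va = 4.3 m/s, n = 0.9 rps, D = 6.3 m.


Formula: J = Va / (n * D)
Step 1 — n * D = 0.9 * 6.3 = 5.67
Step 2 — J = 4.3 / 5.67 ≈ 0.75838 (5 s.f.)

0.75838


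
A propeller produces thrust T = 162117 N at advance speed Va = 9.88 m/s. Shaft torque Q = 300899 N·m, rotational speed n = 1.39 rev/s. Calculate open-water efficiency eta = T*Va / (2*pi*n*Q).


Formula: eta = T * Va / (2 * pi * n * Q)
Step 1 — numerator = T * Va = 162117 * 9.88 = 1601715.96
Step 2 — 2 * pi * n = 2 * pi * 1.39 = 8.733628
Step 3 — denominator = 8.733628 * 300899 = 2627939.93
Step 4 — eta = 1601715.96 / 2627939.93 ≈ 0.60949 (5 s.f.)

0.60949


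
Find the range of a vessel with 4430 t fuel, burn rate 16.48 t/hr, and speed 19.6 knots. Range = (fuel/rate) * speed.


Formula: endurance = fuel / rate; range = endurance * speed
Step 1 — endurance = 4430 / 16.48 = 268.8107 hours
Step 2 — range = 268.8107 * 19.6 ≈ 5268.7 nautical miles (5 s.f.)

5268.7 NM


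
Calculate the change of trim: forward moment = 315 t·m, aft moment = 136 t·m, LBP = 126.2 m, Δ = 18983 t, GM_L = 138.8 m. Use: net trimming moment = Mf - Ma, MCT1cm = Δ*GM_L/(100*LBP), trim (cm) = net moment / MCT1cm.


Formula: net trimming moment = Mf - Ma; MCT1cm = Δ*GM_L/(100*LBP); trim = net moment / MCT1cm
Step 1 — net trimming moment = 315 - 136 = 179 t·m
Step 2 — MCT1cm = 18983 * 138.8 / (100 * 126.2) = 208.7829 t·m/cm
Step 3 — trim = 179 / 208.7829 ≈ 0.85735 cm (5 s.f.)

0.85735 cm


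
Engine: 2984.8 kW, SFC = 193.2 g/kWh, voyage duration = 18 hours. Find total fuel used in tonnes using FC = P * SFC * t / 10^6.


Formula: FC (tonnes) = P * SFC * t / 1,000,000
Step 1 — P * SFC * t = 2984.8 * 193.2 * 18 = 10379940.48 g
Step 2 — FC (tonnes) = 10379940.48 / 1,000,000 ≈ 10.380 tonnes (5 s.f.)

10.380 tonnes


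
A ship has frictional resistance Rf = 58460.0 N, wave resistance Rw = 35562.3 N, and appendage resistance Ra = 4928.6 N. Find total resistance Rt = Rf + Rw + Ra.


Formula: Rt = Rf + Rw + Ra
Substituting: Rt = 58460.0 + 35562.3 + 4928.6
Result: Rt = 98950.9 N

98950.9 N


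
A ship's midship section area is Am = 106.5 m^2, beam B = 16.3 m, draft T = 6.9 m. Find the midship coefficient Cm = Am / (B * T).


Formula: Cm = Am / (B * T)
Step 1 — B * T = 16.3 * 6.9 = 112.47 m^2
Step 2 — Cm = 106.5 / 112.47 ≈ 0.94692 (5 s.f.)

0.94692


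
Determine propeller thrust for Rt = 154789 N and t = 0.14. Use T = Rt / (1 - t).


Formula: T = Rt / (1 - t)
Step 1 — (1 - t) = 1 - 0.14 = 0.86
Step 2 — T = 154789 / 0.86 ≈ 179990 N (5 s.f.)

179990 N


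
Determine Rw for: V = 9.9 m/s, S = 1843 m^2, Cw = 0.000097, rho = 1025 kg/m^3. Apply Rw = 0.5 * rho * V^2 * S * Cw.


Formula: Rw = 0.5 * rho * V^2 * S * Cw
Step 1 — V^2 = 9.9^2 = 98.01
Step 2 — 0.5 * rho * V^2 = 0.5 * 1025 * 98.01 = 50230.125
Step 3 — Rw = 50230.125 * 1843 * 0.000097 ≈ 8979.7 N (5 s.f.)

8979.7 N


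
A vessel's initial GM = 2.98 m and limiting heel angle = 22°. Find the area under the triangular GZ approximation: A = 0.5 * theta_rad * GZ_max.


Formula: GZ_max = GM * sin(theta); Area = 0.5 * theta_rad * GZ_max
Step 1 — GZ_max = 2.98 * sin(22°) = 2.98 * 0.374607 = 1.116329 m
Step 2 — theta_rad = 22 * pi/180 = 0.383972 rad
Step 3 — Area = 0.5 * 0.383972 * 1.116329 ≈ 0.21432 m·rad (5 s.f.)

0.21432 m·rad


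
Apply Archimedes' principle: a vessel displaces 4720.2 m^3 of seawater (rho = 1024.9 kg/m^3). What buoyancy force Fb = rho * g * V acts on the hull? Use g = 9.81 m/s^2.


Formula: Fb = rho * g * V
Substituting: Fb = 1024.9 * 9.81 * 4720.2
Intermediate: 1024.9 * 9.81 = 10054.269
Result: Fb = 10054.269 * 4720.2 ≈ 47458000 N (5 s.f.)

47458000 N


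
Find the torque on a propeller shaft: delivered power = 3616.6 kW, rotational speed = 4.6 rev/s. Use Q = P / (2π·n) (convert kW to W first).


Formula: Q = P_W / (2 * pi * n)
Step 1 — P_W = 3616.6 kW * 1000 = 3616600.0 W
Step 2 — 2 * pi * n = 2 * pi * 4.6 = 28.902652
Step 3 — Q = 3616600.0 / 28.902652 ≈ 125130 N·m (5 s.f.)

125130 N·m


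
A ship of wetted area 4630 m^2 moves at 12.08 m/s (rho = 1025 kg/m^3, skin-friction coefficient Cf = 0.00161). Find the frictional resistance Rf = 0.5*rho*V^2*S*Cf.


Formula: Rf = 0.5 * rho * V^2 * S * Cf
Step 1 — V^2 = 12.08^2 = 145.9264
Step 2 — 0.5 * rho * V^2 = 0.5 * 1025 * 145.9264 = 74787.28
Step 3 — Rf = 74787.28 * 4630 * 0.00161 ≈ 557490 N (5 s.f.)

557490 N


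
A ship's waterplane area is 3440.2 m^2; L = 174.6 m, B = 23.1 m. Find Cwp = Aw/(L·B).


Formula: Cwp = Aw / (L * B)
Step 1 — L * B = 174.6 * 23.1 = 4033.26 m^2
Step 2 — Cwp = 3440.2 / 4033.26 ≈ 0.85296 (5 s.f.)

0.85296


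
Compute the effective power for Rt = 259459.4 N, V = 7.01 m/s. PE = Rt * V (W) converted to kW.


Formula: PE = Rt * V / 1000 (kW)
Step 1 — PE (W) = 259459.4 * 7.01 = 1818810.394 W
Step 2 — PE (kW) = 1818810.394 / 1000 ≈ 1818.8 kW (5 s.f.)

1818.8 kW


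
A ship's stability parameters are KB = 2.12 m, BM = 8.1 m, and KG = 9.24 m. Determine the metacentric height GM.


Formula: GM = KB + BM - KG
Step 1 — KM = KB + BM = 2.12 + 8.1 = 10.22 m
Step 2 — GM = KM - KG = 10.22 - 9.24 = 0.98 m

0.98 m


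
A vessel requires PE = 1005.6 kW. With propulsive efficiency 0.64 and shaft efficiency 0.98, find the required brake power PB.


Formula: PB = PE / (eta_D * eta_S)
Step 1 — combined efficiency = eta_D * eta_S = 0.64 * 0.98 = 0.6272
Step 2 — PB = 1005.6 / 0.6272 ≈ 1603.3 kW (5 s.f.)

1603.3 kW


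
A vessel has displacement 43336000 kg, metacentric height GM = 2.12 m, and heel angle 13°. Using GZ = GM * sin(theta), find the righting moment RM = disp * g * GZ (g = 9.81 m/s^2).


Formula: GZ = GM * sin(theta); RM = disp * g * GZ
Step 1 — GZ = 2.12 * sin(13°) = 2.12 * 0.224951 = 0.476896 m
Step 2 — RM = 43336000 * 9.81 * 0.476896 ≈ 202740000 N·m (5 s.f.)

202740000 N·m


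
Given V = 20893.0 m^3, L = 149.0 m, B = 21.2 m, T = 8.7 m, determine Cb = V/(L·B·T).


Formula: Cb = V / (L * B * T)
Step 1 — L * B * T = 149.0 * 21.2 * 8.7 = 27481.56 m^3
Step 2 — Cb = 20893.0 / 27481.56 ≈ 0.76026 (5 s.f.)

0.76026


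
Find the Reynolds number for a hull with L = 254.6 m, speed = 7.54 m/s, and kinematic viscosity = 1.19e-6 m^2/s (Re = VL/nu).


Formula: Re = V * L / nu
Step 1 — V * L = 7.54 * 254.6 = 1919.684 m^2/s
Step 2 — Re = 1919.684 / 1.19e-6 = 1.61e+09

1.61e+09


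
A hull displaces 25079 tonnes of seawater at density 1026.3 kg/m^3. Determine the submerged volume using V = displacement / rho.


Formula: V = mass / rho
Step 1 — convert tonnes to kg: 25079 t * 1000 = 25079000 kg
Step 2 — V = 25079000 / 1026.3 ≈ 24436 m^3 (5 s.f.)

24436 m^3


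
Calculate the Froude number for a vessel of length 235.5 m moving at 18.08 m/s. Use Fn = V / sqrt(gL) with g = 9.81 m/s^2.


Formula: Fn = V / sqrt(g * L)
Step 1 — g * L = 9.81 * 235.5 = 2310.255
Step 2 — sqrt(g * L) = sqrt(2310.255) = 48.065112
Step 3 — Fn = 18.08 / 48.065112 ≈ 0.37616 (5 s.f.)

0.37616


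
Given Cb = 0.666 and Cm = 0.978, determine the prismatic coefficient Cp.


Formula: Cp = Cb / Cm
Substituting: Cp = 0.666 / 0.978
Result: Cp ≈ 0.68098 (5 s.f.)

0.68098


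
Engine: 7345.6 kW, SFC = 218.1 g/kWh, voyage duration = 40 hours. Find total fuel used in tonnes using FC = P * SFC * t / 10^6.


Formula: FC (tonnes) = P * SFC * t / 1,000,000
Step 1 — P * SFC * t = 7345.6 * 218.1 * 40 = 64083014.4 g
Step 2 — FC (tonnes) = 64083014.4 / 1,000,000 ≈ 64.083 tonnes (5 s.f.)

64.083 tonnes


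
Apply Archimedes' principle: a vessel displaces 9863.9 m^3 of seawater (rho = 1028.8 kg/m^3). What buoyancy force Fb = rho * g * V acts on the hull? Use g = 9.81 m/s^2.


Formula: Fb = rho * g * V
Substituting: Fb = 1028.8 * 9.81 * 9863.9
Intermediate: 1028.8 * 9.81 = 10092.528
Result: Fb = 10092.528 * 9863.9 ≈ 99552000 N (5 s.f.)

99552000 N


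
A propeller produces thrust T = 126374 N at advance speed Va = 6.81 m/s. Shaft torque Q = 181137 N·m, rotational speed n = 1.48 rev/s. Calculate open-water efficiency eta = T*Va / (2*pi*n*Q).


Formula: eta = T * Va / (2 * pi * n * Q)
Step 1 — numerator = T * Va = 126374 * 6.81 = 860606.94
Step 2 — 2 * pi * n = 2 * pi * 1.48 = 9.299114
Step 3 — denominator = 9.299114 * 181137 = 1684413.61
Step 4 — eta = 860606.94 / 1684413.61 ≈ 0.51092 (5 s.f.)

0.51092


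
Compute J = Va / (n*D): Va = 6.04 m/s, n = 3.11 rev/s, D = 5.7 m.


Formula: J = Va / (n * D)
Step 1 — n * D = 3.11 * 5.7 = 17.727
Step 2 — J = 6.04 / 17.727 ≈ 0.34072 (5 s.f.)

0.34072


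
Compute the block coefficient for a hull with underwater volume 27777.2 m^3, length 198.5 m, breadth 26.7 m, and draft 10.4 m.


Formula: Cb = V / (L * B * T)
Step 1 — L * B * T = 198.5 * 26.7 * 10.4 = 55119.48 m^3
Step 2 — Cb = 27777.2 / 55119.48 ≈ 0.50395 (5 s.f.)

0.50395


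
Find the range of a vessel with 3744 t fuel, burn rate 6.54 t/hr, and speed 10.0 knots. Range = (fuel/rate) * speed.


Formula: endurance = fuel / rate; range = endurance * speed
Step 1 — endurance = 3744 / 6.54 = 572.4771 hours
Step 2 — range = 572.4771 * 10.0 ≈ 5724.8 nautical miles (5 s.f.)

5724.8 NM


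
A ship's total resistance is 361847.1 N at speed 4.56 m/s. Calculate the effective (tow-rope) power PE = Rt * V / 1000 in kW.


Formula: PE = Rt * V / 1000 (kW)
Step 1 — PE (W) = 361847.1 * 4.56 = 1650022.776 W
Step 2 — PE (kW) = 1650022.776 / 1000 ≈ 1650.0 kW (5 s.f.)

1650.0 kW


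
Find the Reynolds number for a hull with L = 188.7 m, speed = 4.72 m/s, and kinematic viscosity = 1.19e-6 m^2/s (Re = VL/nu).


Formula: Re = V * L / nu
Step 1 — V * L = 4.72 * 188.7 = 890.664 m^2/s
Step 2 — Re = 890.664 / 1.19e-6 = 7.48e+08

7.48e+08


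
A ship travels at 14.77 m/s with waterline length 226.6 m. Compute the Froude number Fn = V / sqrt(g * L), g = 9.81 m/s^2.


Formula: Fn = V / sqrt(g * L)
Step 1 — g * L = 9.81 * 226.6 = 2222.946
Step 2 — sqrt(g * L) = sqrt(2222.946) = 47.148128
Step 3 — Fn = 14.77 / 47.148128 ≈ 0.31327 (5 s.f.)

0.31327


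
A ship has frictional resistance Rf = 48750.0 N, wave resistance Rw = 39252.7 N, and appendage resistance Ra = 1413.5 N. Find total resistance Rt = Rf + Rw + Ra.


Formula: Rt = Rf + Rw + Ra
Substituting: Rt = 48750.0 + 39252.7 + 1413.5
Result: Rt = 89416.2 N

89416.2 N


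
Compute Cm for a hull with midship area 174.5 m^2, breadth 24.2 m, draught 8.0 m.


Formula: Cm = Am / (B * T)
Step 1 — B * T = 24.2 * 8.0 = 193.6 m^2
Step 2 — Cm = 174.5 / 193.6 ≈ 0.90134 (5 s.f.)

0.90134


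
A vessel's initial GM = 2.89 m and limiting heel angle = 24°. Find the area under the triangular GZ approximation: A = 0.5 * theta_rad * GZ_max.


Formula: GZ_max = GM * sin(theta); Area = 0.5 * theta_rad * GZ_max
Step 1 — GZ_max = 2.89 * sin(24°) = 2.89 * 0.406737 = 1.17547 m
Step 2 — theta_rad = 24 * pi/180 = 0.418879 rad
Step 3 — Area = 0.5 * 0.418879 * 1.17547 ≈ 0.24619 m·rad (5 s.f.)

0.24619 m·rad


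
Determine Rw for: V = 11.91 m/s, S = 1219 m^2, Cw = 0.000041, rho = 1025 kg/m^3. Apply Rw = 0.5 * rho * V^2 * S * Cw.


Formula: Rw = 0.5 * rho * V^2 * S * Cw
Step 1 — V^2 = 11.91^2 = 141.8481
Step 2 — 0.5 * rho * V^2 = 0.5 * 1025 * 141.8481 = 72697.15125
Step 3 — Rw = 72697.15125 * 1219 * 0.000041 ≈ 3633.3 N (5 s.f.)

3633.3 N


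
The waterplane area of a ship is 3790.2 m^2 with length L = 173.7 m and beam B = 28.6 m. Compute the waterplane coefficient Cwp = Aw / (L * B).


Formula: Cwp = Aw / (L * B)
Step 1 — L * B = 173.7 * 28.6 = 4967.82 m^2
Step 2 — Cwp = 3790.2 / 4967.82 ≈ 0.76295 (5 s.f.)

0.76295


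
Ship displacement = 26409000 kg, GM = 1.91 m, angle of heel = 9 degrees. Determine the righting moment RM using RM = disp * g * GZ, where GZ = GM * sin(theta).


Formula: GZ = GM * sin(theta); RM = disp * g * GZ
Step 1 — GZ = 1.91 * sin(9°) = 1.91 * 0.156434 = 0.298789 m
Step 2 — RM = 26409000 * 9.81 * 0.298789 ≈ 77408000 N·m (5 s.f.)

77408000 N·m


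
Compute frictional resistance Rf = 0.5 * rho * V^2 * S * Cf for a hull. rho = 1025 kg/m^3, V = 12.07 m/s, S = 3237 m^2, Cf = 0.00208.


Formula: Rf = 0.5 * rho * V^2 * S * Cf
Step 1 — V^2 = 12.07^2 = 145.6849
Step 2 — 0.5 * rho * V^2 = 0.5 * 1025 * 145.6849 = 74663.51125
Step 3 — Rf = 74663.51125 * 3237 * 0.00208 ≈ 502710 N (5 s.f.)

502710 N


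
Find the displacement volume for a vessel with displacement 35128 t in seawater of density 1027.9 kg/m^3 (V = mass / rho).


Formula: V = mass / rho
Step 1 — convert tonnes to kg: 35128 t * 1000 = 35128000 kg
Step 2 — V = 35128000 / 1027.9 ≈ 34175 m^3 (5 s.f.)

34175 m^3


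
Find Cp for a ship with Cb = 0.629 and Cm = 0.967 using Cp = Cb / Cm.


Formula: Cp = Cb / Cm
Substituting: Cp = 0.629 / 0.967
Result: Cp ≈ 0.65047 (5 s.f.)

0.65047


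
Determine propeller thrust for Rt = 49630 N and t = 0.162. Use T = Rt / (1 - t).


Formula: T = Rt / (1 - t)
Step 1 — (1 - t) = 1 - 0.162 = 0.838
Step 2 — T = 49630 / 0.838 ≈ 59224 N (5 s.f.)

59224 N


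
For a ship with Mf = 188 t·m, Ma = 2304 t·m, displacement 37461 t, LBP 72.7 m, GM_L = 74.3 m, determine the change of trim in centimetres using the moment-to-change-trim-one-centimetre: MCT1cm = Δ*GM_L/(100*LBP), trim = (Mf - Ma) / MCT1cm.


Formula: net trimming moment = Mf - Ma; MCT1cm = Δ*GM_L/(100*LBP); trim = net moment / MCT1cm
Step 1 — net trimming moment = 188 - 2304 = -2116 t·m
Step 2 — MCT1cm = 37461 * 74.3 / (100 * 72.7) = 382.8545 t·m/cm
Step 3 — trim = -2116 / 382.8545 ≈ -5.5269 cm (5 s.f.)

-5.5269 cm


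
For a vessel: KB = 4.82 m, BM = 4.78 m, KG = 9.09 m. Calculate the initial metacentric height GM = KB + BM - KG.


Formula: GM = KB + BM - KG
Step 1 — KM = KB + BM = 4.82 + 4.78 = 9.6 m
Step 2 — GM = KM - KG = 9.6 - 9.09 = 0.51 m

0.51 m


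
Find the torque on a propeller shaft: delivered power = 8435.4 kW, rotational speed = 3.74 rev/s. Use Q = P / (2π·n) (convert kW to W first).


Formula: Q = P_W / (2 * pi * n)
Step 1 — P_W = 8435.4 kW * 1000 = 8435400.0 W
Step 2 — 2 * pi * n = 2 * pi * 3.74 = 23.499113
Step 3 — Q = 8435400.0 / 23.499113 ≈ 358970 N·m (5 s.f.)

358970 N·m


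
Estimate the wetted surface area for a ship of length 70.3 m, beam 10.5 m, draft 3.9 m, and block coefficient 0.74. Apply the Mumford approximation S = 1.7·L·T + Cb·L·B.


Formula: S = 1.7*L*T + V/T with V = Cb*L*B*T, i.e. S = L * (1.7*T + Cb*B)
Step 1 — 1.7*T = 1.7 * 3.9 = 6.63 m
Step 2 — Cb*B = 0.74 * 10.5 = 7.77 m
Step 3 — 1.7*T + Cb*B = 6.63 + 7.77 = 14.4 m
Step 4 — S = 70.3 * 14.4 ≈ 1012.3 m^2 (5 s.f.)

1012.3 m^2


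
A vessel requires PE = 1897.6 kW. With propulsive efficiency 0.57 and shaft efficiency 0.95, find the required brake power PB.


Formula: PB = PE / (eta_D * eta_S)
Step 1 — combined efficiency = eta_D * eta_S = 0.57 * 0.95 = 0.5415
Step 2 — PB = 1897.6 / 0.5415 ≈ 3504.3 kW (5 s.f.)

3504.3 kW


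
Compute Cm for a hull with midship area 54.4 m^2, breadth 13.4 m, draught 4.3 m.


Formula: Cm = Am / (B * T)
Step 1 — B * T = 13.4 * 4.3 = 57.62 m^2
Step 2 — Cm = 54.4 / 57.62 ≈ 0.94412 (5 s.f.)

0.94412


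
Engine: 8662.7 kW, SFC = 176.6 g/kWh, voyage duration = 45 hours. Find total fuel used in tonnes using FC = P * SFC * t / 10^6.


Formula: FC (tonnes) = P * SFC * t / 1,000,000
Step 1 — P * SFC * t = 8662.7 * 176.6 * 45 = 68842476.9 g
Step 2 — FC (tonnes) = 68842476.9 / 1,000,000 ≈ 68.842 tonnes (5 s.f.)

68.842 tonnes


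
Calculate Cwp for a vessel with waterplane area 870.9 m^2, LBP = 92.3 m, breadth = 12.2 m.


Formula: Cwp = Aw / (L * B)
Step 1 — L * B = 92.3 * 12.2 = 1126.06 m^2
Step 2 — Cwp = 870.9 / 1126.06 ≈ 0.77340 (5 s.f.)

0.77340


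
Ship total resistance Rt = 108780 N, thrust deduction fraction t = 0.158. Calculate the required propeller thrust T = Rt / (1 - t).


Formula: T = Rt / (1 - t)
Step 1 — (1 - t) = 1 - 0.158 = 0.842
Step 2 — T = 108780 / 0.842 ≈ 129190 N (5 s.f.)

129190 N


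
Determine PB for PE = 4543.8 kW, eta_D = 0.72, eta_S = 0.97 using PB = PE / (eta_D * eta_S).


Formula: PB = PE / (eta_D * eta_S)
Step 1 — combined efficiency = eta_D * eta_S = 0.72 * 0.97 = 0.6984
Step 2 — PB = 4543.8 / 0.6984 ≈ 6506.0 kW (5 s.f.)

6506.0 kW


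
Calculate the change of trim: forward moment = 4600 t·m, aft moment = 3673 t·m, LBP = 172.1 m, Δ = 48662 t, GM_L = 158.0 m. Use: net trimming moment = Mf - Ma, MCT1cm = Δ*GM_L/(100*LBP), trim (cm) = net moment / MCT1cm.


Formula: net trimming moment = Mf - Ma; MCT1cm = Δ*GM_L/(100*LBP); trim = net moment / MCT1cm
Step 1 — net trimming moment = 4600 - 3673 = 927 t·m
Step 2 — MCT1cm = 48662 * 158.0 / (100 * 172.1) = 446.7517 t·m/cm
Step 3 — trim = 927 / 446.7517 ≈ 2.0750 cm (5 s.f.)

2.0750 cm


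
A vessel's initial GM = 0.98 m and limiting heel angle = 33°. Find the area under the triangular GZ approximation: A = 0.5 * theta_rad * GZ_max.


Formula: GZ_max = GM * sin(theta); Area = 0.5 * theta_rad * GZ_max
Step 1 — GZ_max = 0.98 * sin(33°) = 0.98 * 0.544639 = 0.533746 m
Step 2 — theta_rad = 33 * pi/180 = 0.575959 rad
Step 3 — Area = 0.5 * 0.575959 * 0.533746 ≈ 0.15371 m·rad (5 s.f.)

0.15371 m·rad


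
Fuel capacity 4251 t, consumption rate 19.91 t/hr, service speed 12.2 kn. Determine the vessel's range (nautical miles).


Formula: endurance = fuel / rate; range = endurance * speed
Step 1 — endurance = 4251 / 19.91 = 213.5108 hours
Step 2 — range = 213.5108 * 12.2 ≈ 2604.8 nautical miles (5 s.f.)

2604.8 NM


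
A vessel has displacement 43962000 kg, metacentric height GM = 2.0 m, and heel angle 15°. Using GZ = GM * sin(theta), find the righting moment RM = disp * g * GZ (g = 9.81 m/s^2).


Formula: GZ = GM * sin(theta); RM = disp * g * GZ
Step 1 — GZ = 2.0 * sin(15°) = 2.0 * 0.258819 = 0.517638 m
Step 2 — RM = 43962000 * 9.81 * 0.517638 ≈ 223240000 N·m (5 s.f.)

223240000 N·m


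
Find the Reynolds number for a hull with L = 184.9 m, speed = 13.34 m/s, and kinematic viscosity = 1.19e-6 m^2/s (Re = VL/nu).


Formula: Re = V * L / nu
Step 1 — V * L = 13.34 * 184.9 = 2466.566 m^2/s
Step 2 — Re = 2466.566 / 1.19e-6 = 2.07e+09

2.07e+09


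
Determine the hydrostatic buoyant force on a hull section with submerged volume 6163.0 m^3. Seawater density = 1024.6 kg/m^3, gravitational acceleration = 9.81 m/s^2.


Formula: Fb = rho * g * V
Substituting: Fb = 1024.6 * 9.81 * 6163.0
Intermediate: 1024.6 * 9.81 = 10051.326
Result: Fb = 10051.326 * 6163.0 ≈ 61946000 N (5 s.f.)

61946000 N


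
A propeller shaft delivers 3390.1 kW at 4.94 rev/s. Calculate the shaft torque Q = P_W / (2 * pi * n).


Formula: Q = P_W / (2 * pi * n)
Step 1 — P_W = 3390.1 kW * 1000 = 3390100.0 W
Step 2 — 2 * pi * n = 2 * pi * 4.94 = 31.038935
Step 3 — Q = 3390100.0 / 31.038935 ≈ 109220 N·m (5 s.f.)

109220 N·m


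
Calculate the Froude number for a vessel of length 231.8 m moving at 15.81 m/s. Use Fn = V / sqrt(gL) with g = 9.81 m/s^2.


Formula: Fn = V / sqrt(g * L)
Step 1 — g * L = 9.81 * 231.8 = 2273.958
Step 2 — sqrt(g * L) = sqrt(2273.958) = 47.686036
Step 3 — Fn = 15.81 / 47.686036 ≈ 0.33154 (5 s.f.)

0.33154


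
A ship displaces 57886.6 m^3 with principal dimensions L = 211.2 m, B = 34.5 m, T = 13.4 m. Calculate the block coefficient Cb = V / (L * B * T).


Formula: Cb = V / (L * B * T)
Step 1 — L * B * T = 211.2 * 34.5 * 13.4 = 97637.76 m^3
Step 2 — Cb = 57886.6 / 97637.76 ≈ 0.59287 (5 s.f.)

0.59287


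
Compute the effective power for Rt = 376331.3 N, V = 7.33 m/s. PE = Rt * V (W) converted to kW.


Formula: PE = Rt * V / 1000 (kW)
Step 1 — PE (W) = 376331.3 * 7.33 = 2758508.429 W
Step 2 — PE (kW) = 2758508.429 / 1000 ≈ 2758.5 kW (5 s.f.)

2758.5 kW


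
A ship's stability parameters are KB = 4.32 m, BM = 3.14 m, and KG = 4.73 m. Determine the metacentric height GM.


Formula: GM = KB + BM - KG
Step 1 — KM = KB + BM = 4.32 + 3.14 = 7.46 m
Step 2 — GM = KM - KG = 7.46 - 4.73 = 2.73 m

2.73 m


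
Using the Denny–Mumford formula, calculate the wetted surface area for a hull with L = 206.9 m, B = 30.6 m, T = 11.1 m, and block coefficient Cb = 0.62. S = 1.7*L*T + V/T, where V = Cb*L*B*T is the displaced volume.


Formula: S = 1.7*L*T + V/T with V = Cb*L*B*T, i.e. S = L * (1.7*T + Cb*B)
Step 1 — 1.7*T = 1.7 * 11.1 = 18.87 m
Step 2 — Cb*B = 0.62 * 30.6 = 18.972 m
Step 3 — 1.7*T + Cb*B = 18.87 + 18.972 = 37.842 m
Step 4 — S = 206.9 * 37.842 ≈ 7829.5 m^2 (5 s.f.)

7829.5 m^2


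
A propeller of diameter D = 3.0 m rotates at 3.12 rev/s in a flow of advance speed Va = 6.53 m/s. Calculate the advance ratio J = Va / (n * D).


Formula: J = Va / (n * D)
Step 1 — n * D = 3.12 * 3.0 = 9.36
Step 2 — J = 6.53 / 9.36 ≈ 0.69765 (5 s.f.)

0.69765


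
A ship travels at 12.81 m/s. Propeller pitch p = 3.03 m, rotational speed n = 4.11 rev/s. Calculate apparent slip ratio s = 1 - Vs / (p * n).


Formula: s = 1 - Vs / (p * n)
Step 1 — p * n = 3.03 * 4.11 = 12.4533
Step 2 — Vs / (p*n) = 12.81 / 12.4533 = 1.028643 (6 d.p.)
Step 3 — s = 1 - 1.028643 = -0.028643

-0.028643


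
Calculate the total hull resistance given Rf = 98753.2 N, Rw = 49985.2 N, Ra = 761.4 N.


Formula: Rt = Rf + Rw + Ra
Substituting: Rt = 98753.2 + 49985.2 + 761.4
Result: Rt = 149499.8 N

149499.8 N


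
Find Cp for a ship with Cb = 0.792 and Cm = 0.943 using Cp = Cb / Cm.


Formula: Cp = Cb / Cm
Substituting: Cp = 0.792 / 0.943
Result: Cp ≈ 0.83987 (5 s.f.)

0.83987


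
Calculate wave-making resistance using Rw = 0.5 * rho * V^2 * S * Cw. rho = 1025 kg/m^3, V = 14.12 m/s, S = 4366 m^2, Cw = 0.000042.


Formula: Rw = 0.5 * rho * V^2 * S * Cw
Step 1 — V^2 = 14.12^2 = 199.3744
Step 2 — 0.5 * rho * V^2 = 0.5 * 1025 * 199.3744 = 102179.38
Step 3 — Rw = 102179.38 * 4366 * 0.000042 ≈ 18737 N (5 s.f.)

18737 N


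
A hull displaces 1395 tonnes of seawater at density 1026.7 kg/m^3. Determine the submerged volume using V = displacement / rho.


Formula: V = mass / rho
Step 1 — convert tonnes to kg: 1395 t * 1000 = 1395000 kg
Step 2 — V = 1395000 / 1026.7 ≈ 1358.7 m^3 (5 s.f.)

1358.7 m^3


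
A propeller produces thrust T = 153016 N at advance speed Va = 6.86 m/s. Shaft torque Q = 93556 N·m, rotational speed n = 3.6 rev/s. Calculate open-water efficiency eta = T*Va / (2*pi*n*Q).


Formula: eta = T * Va / (2 * pi * n * Q)
Step 1 — numerator = T * Va = 153016 * 6.86 = 1049689.76
Step 2 — 2 * pi * n = 2 * pi * 3.6 = 22.619467
Step 3 — denominator = 22.619467 * 93556 = 2116186.85
Step 4 — eta = 1049689.76 / 2116186.85 ≈ 0.49603 (5 s.f.)

0.49603


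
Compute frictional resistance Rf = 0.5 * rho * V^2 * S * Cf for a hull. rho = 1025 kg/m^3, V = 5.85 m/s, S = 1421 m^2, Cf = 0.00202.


Formula: Rf = 0.5 * rho * V^2 * S * Cf
Step 1 — V^2 = 5.85^2 = 34.2225
Step 2 — 0.5 * rho * V^2 = 0.5 * 1025 * 34.2225 = 17539.03125
Step 3 — Rf = 17539.03125 * 1421 * 0.00202 ≈ 50344 N (5 s.f.)

50344 N


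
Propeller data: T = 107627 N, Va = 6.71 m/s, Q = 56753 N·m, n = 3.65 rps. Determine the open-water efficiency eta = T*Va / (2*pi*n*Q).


Formula: eta = T * Va / (2 * pi * n * Q)
Step 1 — numerator = T * Va = 107627 * 6.71 = 722177.17
Step 2 — 2 * pi * n = 2 * pi * 3.65 = 22.933626
Step 3 — denominator = 22.933626 * 56753 = 1301552.08
Step 4 — eta = 722177.17 / 1301552.08 ≈ 0.55486 (5 s.f.)

0.55486


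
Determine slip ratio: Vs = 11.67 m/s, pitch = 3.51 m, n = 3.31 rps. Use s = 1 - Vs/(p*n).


Formula: s = 1 - Vs / (p * n)
Step 1 — p * n = 3.51 * 3.31 = 11.6181
Step 2 — Vs / (p*n) = 11.67 / 11.6181 = 1.004467 (6 d.p.)
Step 3 — s = 1 - 1.004467 = -0.004467

-0.004467


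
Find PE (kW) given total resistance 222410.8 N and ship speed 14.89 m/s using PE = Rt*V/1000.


Formula: PE = Rt * V / 1000 (kW)
Step 1 — PE (W) = 222410.8 * 14.89 = 3311696.812 W
Step 2 — PE (kW) = 3311696.812 / 1000 ≈ 3311.7 kW (5 s.f.)

3311.7 kW


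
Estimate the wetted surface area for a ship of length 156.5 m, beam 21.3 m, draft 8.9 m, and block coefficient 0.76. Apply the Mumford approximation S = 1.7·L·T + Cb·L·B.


Formula: S = 1.7*L*T + V/T with V = Cb*L*B*T, i.e. S = L * (1.7*T + Cb*B)
Step 1 — 1.7*T = 1.7 * 8.9 = 15.13 m
Step 2 — Cb*B = 0.76 * 21.3 = 16.188 m
Step 3 — 1.7*T + Cb*B = 15.13 + 16.188 = 31.318 m
Step 4 — S = 156.5 * 31.318 ≈ 4901.3 m^2 (5 s.f.)

4901.3 m^2


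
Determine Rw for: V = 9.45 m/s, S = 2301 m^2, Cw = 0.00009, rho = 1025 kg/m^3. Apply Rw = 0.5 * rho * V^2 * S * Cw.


Formula: Rw = 0.5 * rho * V^2 * S * Cw
Step 1 — V^2 = 9.45^2 = 89.3025
Step 2 — 0.5 * rho * V^2 = 0.5 * 1025 * 89.3025 = 45767.53125
Step 3 — Rw = 45767.53125 * 2301 * 0.00009 ≈ 9478.0 N (5 s.f.)

9478.0 N


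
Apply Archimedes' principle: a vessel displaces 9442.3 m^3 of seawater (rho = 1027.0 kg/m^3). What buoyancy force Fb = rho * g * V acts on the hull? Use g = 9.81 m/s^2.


Formula: Fb = rho * g * V
Substituting: Fb = 1027.0 * 9.81 * 9442.3
Intermediate: 1027.0 * 9.81 = 10074.87
Result: Fb = 10074.87 * 9442.3 ≈ 95130000 N (5 s.f.)

95130000 N


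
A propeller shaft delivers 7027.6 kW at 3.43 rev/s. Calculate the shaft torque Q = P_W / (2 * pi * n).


Formula: Q = P_W / (2 * pi * n)
Step 1 — P_W = 7027.6 kW * 1000 = 7027600.0 W
Step 2 — 2 * pi * n = 2 * pi * 3.43 = 21.551326
Step 3 — Q = 7027600.0 / 21.551326 ≈ 326090 N·m (5 s.f.)

326090 N·m


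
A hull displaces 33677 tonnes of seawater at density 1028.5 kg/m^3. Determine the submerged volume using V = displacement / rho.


Formula: V = mass / rho
Step 1 — convert tonnes to kg: 33677 t * 1000 = 33677000 kg
Step 2 — V = 33677000 / 1028.5 ≈ 32744 m^3 (5 s.f.)

32744 m^3


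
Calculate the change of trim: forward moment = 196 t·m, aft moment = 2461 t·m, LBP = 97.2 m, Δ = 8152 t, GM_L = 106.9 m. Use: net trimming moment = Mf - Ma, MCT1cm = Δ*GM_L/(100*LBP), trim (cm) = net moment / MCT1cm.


Formula: net trimming moment = Mf - Ma; MCT1cm = Δ*GM_L/(100*LBP); trim = net moment / MCT1cm
Step 1 — net trimming moment = 196 - 2461 = -2265 t·m
Step 2 — MCT1cm = 8152 * 106.9 / (100 * 97.2) = 89.6552 t·m/cm
Step 3 — trim = -2265 / 89.6552 ≈ -25.263 cm (5 s.f.)

-25.263 cm


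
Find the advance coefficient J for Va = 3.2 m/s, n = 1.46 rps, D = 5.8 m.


Formula: J = Va / (n * D)
Step 1 — n * D = 1.46 * 5.8 = 8.468
Step 2 — J = 3.2 / 8.468 ≈ 0.37789 (5 s.f.)

0.37789


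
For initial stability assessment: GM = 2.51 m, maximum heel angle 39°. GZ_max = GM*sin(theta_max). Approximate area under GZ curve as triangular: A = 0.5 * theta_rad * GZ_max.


Formula: GZ_max = GM * sin(theta); Area = 0.5 * theta_rad * GZ_max
Step 1 — GZ_max = 2.51 * sin(39°) = 2.51 * 0.62932 = 1.579593 m
Step 2 — theta_rad = 39 * pi/180 = 0.680678 rad
Step 3 — Area = 0.5 * 0.680678 * 1.579593 ≈ 0.53760 m·rad (5 s.f.)

0.53760 m·rad


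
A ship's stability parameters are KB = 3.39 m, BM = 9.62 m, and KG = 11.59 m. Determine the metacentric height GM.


Formula: GM = KB + BM - KG
Step 1 — KM = KB + BM = 3.39 + 9.62 = 13.01 m
Step 2 — GM = KM - KG = 13.01 - 11.59 = 1.42 m

1.42 m


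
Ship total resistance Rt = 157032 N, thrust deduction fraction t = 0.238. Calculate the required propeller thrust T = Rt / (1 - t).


Formula: T = Rt / (1 - t)
Step 1 — (1 - t) = 1 - 0.238 = 0.762
Step 2 — T = 157032 / 0.762 ≈ 206080 N (5 s.f.)

206080 N


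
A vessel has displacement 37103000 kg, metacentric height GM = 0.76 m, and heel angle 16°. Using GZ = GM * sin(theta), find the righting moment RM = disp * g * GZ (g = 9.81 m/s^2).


Formula: GZ = GM * sin(theta); RM = disp * g * GZ
Step 1 — GZ = 0.76 * sin(16°) = 0.76 * 0.275637 = 0.209484 m
Step 2 — RM = 37103000 * 9.81 * 0.209484 ≈ 76248000 N·m (5 s.f.)

76248000 N·m


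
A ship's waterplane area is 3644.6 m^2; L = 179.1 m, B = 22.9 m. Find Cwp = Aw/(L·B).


Formula: Cwp = Aw / (L * B)
Step 1 — L * B = 179.1 * 22.9 = 4101.39 m^2
Step 2 — Cwp = 3644.6 / 4101.39 ≈ 0.88863 (5 s.f.)

0.88863


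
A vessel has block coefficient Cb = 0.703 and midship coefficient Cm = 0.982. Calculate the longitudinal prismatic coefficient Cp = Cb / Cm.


Formula: Cp = Cb / Cm
Substituting: Cp = 0.703 / 0.982
Result: Cp ≈ 0.71589 (5 s.f.)

0.71589


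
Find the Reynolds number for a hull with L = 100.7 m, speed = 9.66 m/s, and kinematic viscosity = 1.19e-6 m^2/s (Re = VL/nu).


Formula: Re = V * L / nu
Step 1 — V * L = 9.66 * 100.7 = 972.762 m^2/s
Step 2 — Re = 972.762 / 1.19e-6 = 8.17e+08

8.17e+08


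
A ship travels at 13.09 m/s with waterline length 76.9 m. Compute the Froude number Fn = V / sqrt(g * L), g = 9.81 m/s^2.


Formula: Fn = V / sqrt(g * L)
Step 1 — g * L = 9.81 * 76.9 = 754.389
Step 2 — sqrt(g * L) = sqrt(754.389) = 27.466143
Step 3 — Fn = 13.09 / 27.466143 ≈ 0.47659 (5 s.f.)

0.47659


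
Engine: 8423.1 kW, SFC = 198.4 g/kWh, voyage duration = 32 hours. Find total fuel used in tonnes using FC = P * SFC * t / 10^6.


Formula: FC (tonnes) = P * SFC * t / 1,000,000
Step 1 — P * SFC * t = 8423.1 * 198.4 * 32 = 53476577.28 g
Step 2 — FC (tonnes) = 53476577.28 / 1,000,000 ≈ 53.477 tonnes (5 s.f.)

53.477 tonnes


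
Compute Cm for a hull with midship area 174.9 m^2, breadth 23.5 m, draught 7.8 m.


Formula: Cm = Am / (B * T)
Step 1 — B * T = 23.5 * 7.8 = 183.3 m^2
Step 2 — Cm = 174.9 / 183.3 ≈ 0.95417 (5 s.f.)

0.95417


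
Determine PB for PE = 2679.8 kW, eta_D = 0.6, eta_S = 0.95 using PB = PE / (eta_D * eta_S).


Formula: PB = PE / (eta_D * eta_S)
Step 1 — combined efficiency = eta_D * eta_S = 0.6 * 0.95 = 0.57
Step 2 — PB = 2679.8 / 0.57 ≈ 4701.4 kW (5 s.f.)

4701.4 kW


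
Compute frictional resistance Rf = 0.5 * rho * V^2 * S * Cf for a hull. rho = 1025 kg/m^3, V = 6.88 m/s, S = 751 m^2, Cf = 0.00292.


Formula: Rf = 0.5 * rho * V^2 * S * Cf
Step 1 — V^2 = 6.88^2 = 47.3344
Step 2 — 0.5 * rho * V^2 = 0.5 * 1025 * 47.3344 = 24258.88
Step 3 — Rf = 24258.88 * 751 * 0.00292 ≈ 53198 N (5 s.f.)

53198 N


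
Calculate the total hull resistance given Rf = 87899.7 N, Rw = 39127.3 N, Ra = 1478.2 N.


Formula: Rt = Rf + Rw + Ra
Substituting: Rt = 87899.7 + 39127.3 + 1478.2
Result: Rt = 128505.2 N

128505.2 N


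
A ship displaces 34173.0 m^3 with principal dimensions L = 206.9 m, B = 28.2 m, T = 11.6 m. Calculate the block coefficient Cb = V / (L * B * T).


Formula: Cb = V / (L * B * T)
Step 1 — L * B * T = 206.9 * 28.2 * 11.6 = 67681.128 m^3
Step 2 — Cb = 34173.0 / 67681.128 ≈ 0.50491 (5 s.f.)

0.50491


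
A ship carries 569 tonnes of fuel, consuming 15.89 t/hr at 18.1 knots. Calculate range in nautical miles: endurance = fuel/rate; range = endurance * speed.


Formula: endurance = fuel / rate; range = endurance * speed
Step 1 — endurance = 569 / 15.89 = 35.8087 hours
Step 2 — range = 35.8087 * 18.1 ≈ 648.14 nautical miles (5 s.f.)

648.14 NM


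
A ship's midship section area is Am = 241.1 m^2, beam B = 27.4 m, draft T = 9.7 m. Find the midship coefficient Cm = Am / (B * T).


Formula: Cm = Am / (B * T)
Step 1 — B * T = 27.4 * 9.7 = 265.78 m^2
Step 2 — Cm = 241.1 / 265.78 ≈ 0.90714 (5 s.f.)

0.90714


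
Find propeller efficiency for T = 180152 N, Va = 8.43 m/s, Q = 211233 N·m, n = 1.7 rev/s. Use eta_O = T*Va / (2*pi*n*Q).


Formula: eta = T * Va / (2 * pi * n * Q)
Step 1 — numerator = T * Va = 180152 * 8.43 = 1518681.36
Step 2 — 2 * pi * n = 2 * pi * 1.7 = 10.681415
Step 3 — denominator = 10.681415 * 211233 = 2256267.33
Step 4 — eta = 1518681.36 / 2256267.33 ≈ 0.67309 (5 s.f.)

0.67309


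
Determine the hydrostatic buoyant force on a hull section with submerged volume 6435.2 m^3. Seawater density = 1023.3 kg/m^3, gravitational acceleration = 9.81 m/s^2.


Formula: Fb = rho * g * V
Substituting: Fb = 1023.3 * 9.81 * 6435.2
Intermediate: 1023.3 * 9.81 = 10038.573
Result: Fb = 10038.573 * 6435.2 ≈ 64600000 N (5 s.f.)

64600000 N


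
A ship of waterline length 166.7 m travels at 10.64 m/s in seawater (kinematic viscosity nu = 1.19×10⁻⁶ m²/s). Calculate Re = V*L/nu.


Formula: Re = V * L / nu
Step 1 — V * L = 10.64 * 166.7 = 1773.688 m^2/s
Step 2 — Re = 1773.688 / 1.19e-6 = 1.49e+09

1.49e+09


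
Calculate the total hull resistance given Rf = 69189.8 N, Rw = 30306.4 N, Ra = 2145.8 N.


Formula: Rt = Rf + Rw + Ra
Substituting: Rt = 69189.8 + 30306.4 + 2145.8
Result: Rt = 101642.0 N

101642.0 N


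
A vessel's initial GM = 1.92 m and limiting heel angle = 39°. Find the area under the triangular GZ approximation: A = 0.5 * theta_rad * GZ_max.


Formula: GZ_max = GM * sin(theta); Area = 0.5 * theta_rad * GZ_max
Step 1 — GZ_max = 1.92 * sin(39°) = 1.92 * 0.62932 = 1.208294 m
Step 2 — theta_rad = 39 * pi/180 = 0.680678 rad
Step 3 — Area = 0.5 * 0.680678 * 1.208294 ≈ 0.41123 m·rad (5 s.f.)

0.41123 m·rad


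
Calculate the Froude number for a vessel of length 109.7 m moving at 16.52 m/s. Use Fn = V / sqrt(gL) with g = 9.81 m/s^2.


Formula: Fn = V / sqrt(g * L)
Step 1 — g * L = 9.81 * 109.7 = 1076.157
Step 2 — sqrt(g * L) = sqrt(1076.157) = 32.804832
Step 3 — Fn = 16.52 / 32.804832 ≈ 0.50358 (5 s.f.)

0.50358


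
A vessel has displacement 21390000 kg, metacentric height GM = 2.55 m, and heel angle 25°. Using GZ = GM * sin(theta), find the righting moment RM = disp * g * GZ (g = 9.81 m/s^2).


Formula: GZ = GM * sin(theta); RM = disp * g * GZ
Step 1 — GZ = 2.55 * sin(25°) = 2.55 * 0.422618 = 1.077676 m
Step 2 — RM = 21390000 * 9.81 * 1.077676 ≈ 226140000 N·m (5 s.f.)

226140000 N·m


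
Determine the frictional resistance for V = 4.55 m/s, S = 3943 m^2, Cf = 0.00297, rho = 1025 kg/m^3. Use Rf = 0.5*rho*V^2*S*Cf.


Formula: Rf = 0.5 * rho * V^2 * S * Cf
Step 1 — V^2 = 4.55^2 = 20.7025
Step 2 — 0.5 * rho * V^2 = 0.5 * 1025 * 20.7025 = 10610.03125
Step 3 — Rf = 10610.03125 * 3943 * 0.00297 ≈ 124250 N (5 s.f.)

124250 N


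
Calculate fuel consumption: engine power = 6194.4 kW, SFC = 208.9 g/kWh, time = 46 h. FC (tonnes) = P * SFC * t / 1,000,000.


Formula: FC (tonnes) = P * SFC * t / 1,000,000
Step 1 — P * SFC * t = 6194.4 * 208.9 * 46 = 59524467.36 g
Step 2 — FC (tonnes) = 59524467.36 / 1,000,000 ≈ 59.524 tonnes (5 s.f.)

59.524 tonnes


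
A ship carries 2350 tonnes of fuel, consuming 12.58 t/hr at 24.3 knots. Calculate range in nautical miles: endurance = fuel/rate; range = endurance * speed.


Formula: endurance = fuel / rate; range = endurance * speed
Step 1 — endurance = 2350 / 12.58 = 186.8045 hours
Step 2 — range = 186.8045 * 24.3 ≈ 4539.3 nautical miles (5 s.f.)

4539.3 NM


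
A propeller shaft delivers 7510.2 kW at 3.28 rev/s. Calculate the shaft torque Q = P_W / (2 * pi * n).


Formula: Q = P_W / (2 * pi * n)
Step 1 — P_W = 7510.2 kW * 1000 = 7510200.0 W
Step 2 — 2 * pi * n = 2 * pi * 3.28 = 20.608848
Step 3 — Q = 7510200.0 / 20.608848 ≈ 364420 N·m (5 s.f.)

364420 N·m


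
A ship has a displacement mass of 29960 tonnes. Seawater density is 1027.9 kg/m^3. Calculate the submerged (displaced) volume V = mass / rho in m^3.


Formula: V = mass / rho
Step 1 — convert tonnes to kg: 29960 t * 1000 = 29960000 kg
Step 2 — V = 29960000 / 1027.9 ≈ 29147 m^3 (5 s.f.)

29147 m^3


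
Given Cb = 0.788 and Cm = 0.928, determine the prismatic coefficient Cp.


Formula: Cp = Cb / Cm
Substituting: Cp = 0.788 / 0.928
Result: Cp ≈ 0.84914 (5 s.f.)

0.84914


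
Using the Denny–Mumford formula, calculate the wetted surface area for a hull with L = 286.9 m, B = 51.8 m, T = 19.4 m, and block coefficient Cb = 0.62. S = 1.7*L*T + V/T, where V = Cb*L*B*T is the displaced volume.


Formula: S = 1.7*L*T + V/T with V = Cb*L*B*T, i.e. S = L * (1.7*T + Cb*B)
Step 1 — 1.7*T = 1.7 * 19.4 = 32.98 m
Step 2 — Cb*B = 0.62 * 51.8 = 32.116 m
Step 3 — 1.7*T + Cb*B = 32.98 + 32.116 = 65.096 m
Step 4 — S = 286.9 * 65.096 ≈ 18676 m^2 (5 s.f.)

18676 m^2


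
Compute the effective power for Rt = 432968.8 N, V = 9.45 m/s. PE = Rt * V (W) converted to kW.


Formula: PE = Rt * V / 1000 (kW)
Step 1 — PE (W) = 432968.8 * 9.45 = 4091555.16 W
Step 2 — PE (kW) = 4091555.16 / 1000 ≈ 4091.6 kW (5 s.f.)

4091.6 kW


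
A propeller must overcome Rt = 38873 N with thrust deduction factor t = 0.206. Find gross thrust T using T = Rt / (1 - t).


Formula: T = Rt / (1 - t)
Step 1 — (1 - t) = 1 - 0.206 = 0.794
Step 2 — T = 38873 / 0.794 ≈ 48958 N (5 s.f.)

48958 N


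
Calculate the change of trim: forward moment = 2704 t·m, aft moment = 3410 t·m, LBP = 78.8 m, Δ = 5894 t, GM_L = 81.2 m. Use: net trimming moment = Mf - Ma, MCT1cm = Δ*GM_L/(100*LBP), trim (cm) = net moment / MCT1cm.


Formula: net trimming moment = Mf - Ma; MCT1cm = Δ*GM_L/(100*LBP); trim = net moment / MCT1cm
Step 1 — net trimming moment = 2704 - 3410 = -706 t·m
Step 2 — MCT1cm = 5894 * 81.2 / (100 * 78.8) = 60.7351 t·m/cm
Step 3 — trim = -706 / 60.7351 ≈ -11.624 cm (5 s.f.)

-11.624 cm


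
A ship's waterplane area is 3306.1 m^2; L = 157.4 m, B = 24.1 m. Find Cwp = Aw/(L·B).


Formula: Cwp = Aw / (L * B)
Step 1 — L * B = 157.4 * 24.1 = 3793.34 m^2
Step 2 — Cwp = 3306.1 / 3793.34 ≈ 0.87155 (5 s.f.)

0.87155


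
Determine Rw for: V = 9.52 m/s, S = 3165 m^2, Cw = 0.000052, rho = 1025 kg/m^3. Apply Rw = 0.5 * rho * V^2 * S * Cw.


Formula: Rw = 0.5 * rho * V^2 * S * Cw
Step 1 — V^2 = 9.52^2 = 90.6304
Step 2 — 0.5 * rho * V^2 = 0.5 * 1025 * 90.6304 = 46448.08
Step 3 — Rw = 46448.08 * 3165 * 0.000052 ≈ 7644.4 N (5 s.f.)

7644.4 N


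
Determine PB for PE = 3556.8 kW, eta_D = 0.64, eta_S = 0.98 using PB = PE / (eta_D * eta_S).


Formula: PB = PE / (eta_D * eta_S)
Step 1 — combined efficiency = eta_D * eta_S = 0.64 * 0.98 = 0.6272
Step 2 — PB = 3556.8 / 0.6272 ≈ 5670.9 kW (5 s.f.)

5670.9 kW


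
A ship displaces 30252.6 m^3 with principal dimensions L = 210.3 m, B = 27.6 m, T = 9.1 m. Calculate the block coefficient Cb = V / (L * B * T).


Formula: Cb = V / (L * B * T)
Step 1 — L * B * T = 210.3 * 27.6 * 9.1 = 52818.948 m^3
Step 2 — Cb = 30252.6 / 52818.948 ≈ 0.57276 (5 s.f.)

0.57276


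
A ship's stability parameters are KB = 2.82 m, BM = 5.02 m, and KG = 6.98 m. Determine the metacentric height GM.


Formula: GM = KB + BM - KG
Step 1 — KM = KB + BM = 2.82 + 5.02 = 7.84 m
Step 2 — GM = KM - KG = 7.84 - 6.98 = 0.86 m

0.86 m


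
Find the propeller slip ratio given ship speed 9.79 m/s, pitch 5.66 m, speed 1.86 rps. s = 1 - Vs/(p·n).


Formula: s = 1 - Vs / (p * n)
Step 1 — p * n = 5.66 * 1.86 = 10.5276
Step 2 — Vs / (p*n) = 9.79 / 10.5276 = 0.929937 (6 d.p.)
Step 3 — s = 1 - 0.929937 = 0.070063

0.070063


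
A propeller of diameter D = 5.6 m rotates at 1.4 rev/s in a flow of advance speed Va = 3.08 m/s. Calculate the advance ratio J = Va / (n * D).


Formula: J = Va / (n * D)
Step 1 — n * D = 1.4 * 5.6 = 7.84
Step 2 — J = 3.08 / 7.84 ≈ 0.39286 (5 s.f.)

0.39286
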